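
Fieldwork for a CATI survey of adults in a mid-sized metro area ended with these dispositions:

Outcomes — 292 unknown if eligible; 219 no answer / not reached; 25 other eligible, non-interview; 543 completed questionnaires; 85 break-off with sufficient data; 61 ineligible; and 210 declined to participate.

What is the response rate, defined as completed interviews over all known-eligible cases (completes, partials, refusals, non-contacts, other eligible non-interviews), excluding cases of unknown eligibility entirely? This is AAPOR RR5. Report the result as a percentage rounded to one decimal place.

Numerator = 543
Denominator = 543 + 85 + 210 + 219 + 25 = 1082
RR5 = 543 / 1082 = 0.5018

50.2%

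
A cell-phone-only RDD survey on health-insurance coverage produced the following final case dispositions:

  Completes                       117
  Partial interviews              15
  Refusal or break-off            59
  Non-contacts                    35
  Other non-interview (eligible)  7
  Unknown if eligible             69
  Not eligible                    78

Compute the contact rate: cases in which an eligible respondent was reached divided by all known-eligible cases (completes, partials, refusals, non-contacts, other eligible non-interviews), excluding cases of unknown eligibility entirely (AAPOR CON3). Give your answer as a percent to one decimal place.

Num = 117 + 15 + 59 + 7 = 198
Denom = 117 + 15 + 59 + 35 + 7 = 233
CON3 = 198 / 233 = 0.8498

85.0%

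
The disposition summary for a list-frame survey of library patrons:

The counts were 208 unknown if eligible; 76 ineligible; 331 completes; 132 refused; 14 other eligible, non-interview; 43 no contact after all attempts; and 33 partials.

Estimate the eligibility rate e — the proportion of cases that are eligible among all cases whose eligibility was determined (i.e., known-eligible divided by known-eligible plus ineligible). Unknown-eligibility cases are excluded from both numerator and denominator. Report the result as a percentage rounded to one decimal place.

Known eligible → 331 + 33 + 132 + 43 + 14 = 553
e = 553 / (553 + 76) = 553 / 629 = 0.8792

87.9%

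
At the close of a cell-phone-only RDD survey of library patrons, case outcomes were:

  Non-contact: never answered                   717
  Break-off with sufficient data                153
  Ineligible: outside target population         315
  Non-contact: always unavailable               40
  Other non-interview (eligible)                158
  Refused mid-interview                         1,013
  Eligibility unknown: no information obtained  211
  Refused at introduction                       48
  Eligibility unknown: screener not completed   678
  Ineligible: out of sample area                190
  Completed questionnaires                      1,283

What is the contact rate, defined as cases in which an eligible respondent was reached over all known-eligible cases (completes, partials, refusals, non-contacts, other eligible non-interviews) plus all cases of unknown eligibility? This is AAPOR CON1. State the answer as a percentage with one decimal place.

Declined to participate = 48 + 1013 = 1061
No contact after all attempts = 717 + 40 = 757
Unknown eligibility = 678 + 211 = 889
Screened out, ineligible = 315 + 190 = 505
Top → 1283 + 153 + 1061 + 158 = 2655
Denom → 1283 + 153 + 1061 + 757 + 158 + 889 = 4301
CON1 = 2655 / 4301 = 0.6173

61.7%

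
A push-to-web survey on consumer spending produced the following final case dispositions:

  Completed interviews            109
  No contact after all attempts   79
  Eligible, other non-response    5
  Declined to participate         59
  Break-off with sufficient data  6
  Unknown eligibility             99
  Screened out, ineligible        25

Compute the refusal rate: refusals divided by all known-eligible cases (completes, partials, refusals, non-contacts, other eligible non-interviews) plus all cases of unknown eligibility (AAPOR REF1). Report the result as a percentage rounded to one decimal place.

Num → 59
Denominator → 109 + 6 + 59 + 79 + 5 + 99 = 357
REF1 = 59 / 357 = 0.1653

16.5%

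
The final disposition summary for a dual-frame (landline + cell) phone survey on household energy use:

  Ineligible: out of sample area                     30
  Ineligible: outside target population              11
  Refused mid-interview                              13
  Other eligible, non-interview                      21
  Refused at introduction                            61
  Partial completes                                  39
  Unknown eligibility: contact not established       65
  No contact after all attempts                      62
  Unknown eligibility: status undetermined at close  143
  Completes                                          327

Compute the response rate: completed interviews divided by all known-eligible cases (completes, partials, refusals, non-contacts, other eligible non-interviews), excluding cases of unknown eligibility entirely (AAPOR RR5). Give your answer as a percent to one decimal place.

62.5%

Refusals = 61 + 13 = 74
Unknown if eligible = 65 + 143 = 208
Screened out, ineligible = 11 + 30 = 41
Top → 327
Denom → 327 + 39 + 74 + 62 + 21 = 523
RR5 = 327 / 523 = 0.6252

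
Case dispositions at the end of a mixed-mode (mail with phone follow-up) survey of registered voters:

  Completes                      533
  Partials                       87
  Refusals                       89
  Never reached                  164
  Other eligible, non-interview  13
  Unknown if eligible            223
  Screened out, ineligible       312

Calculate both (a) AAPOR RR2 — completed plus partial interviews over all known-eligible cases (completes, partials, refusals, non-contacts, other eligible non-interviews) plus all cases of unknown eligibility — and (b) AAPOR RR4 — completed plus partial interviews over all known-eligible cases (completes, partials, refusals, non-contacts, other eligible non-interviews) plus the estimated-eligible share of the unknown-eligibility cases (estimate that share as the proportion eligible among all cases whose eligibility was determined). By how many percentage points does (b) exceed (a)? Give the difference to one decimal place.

Num → 533 + 87 = 620
Denom → 533 + 87 + 89 + 164 + 13 + 223 = 1109
RR2 = 620 / 1109 = 0.5591
Known eligible → 533 + 87 + 89 + 164 + 13 = 886
e = 886 / (886 + 312) = 886 / 1198 = 0.7396
e × U → 0.7396 × 223 = 164.93
Denom → 886 + 164.93 = 1050.93
RR4 = 620 / 1050.93 = 0.5900
Difference = 59.00 − 55.91 = 3.09 percentage points

3.1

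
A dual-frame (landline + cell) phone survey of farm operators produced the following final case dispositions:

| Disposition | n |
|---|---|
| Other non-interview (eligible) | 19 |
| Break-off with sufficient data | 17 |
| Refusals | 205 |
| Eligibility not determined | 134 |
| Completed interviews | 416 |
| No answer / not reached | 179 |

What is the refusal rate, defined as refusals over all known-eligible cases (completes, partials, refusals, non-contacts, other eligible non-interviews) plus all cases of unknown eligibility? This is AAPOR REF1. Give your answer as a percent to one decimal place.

21.1%

Num: 205
Denom: 416 + 17 + 205 + 179 + 19 + 134 = 970
REF1 = 205 / 970 = 0.2113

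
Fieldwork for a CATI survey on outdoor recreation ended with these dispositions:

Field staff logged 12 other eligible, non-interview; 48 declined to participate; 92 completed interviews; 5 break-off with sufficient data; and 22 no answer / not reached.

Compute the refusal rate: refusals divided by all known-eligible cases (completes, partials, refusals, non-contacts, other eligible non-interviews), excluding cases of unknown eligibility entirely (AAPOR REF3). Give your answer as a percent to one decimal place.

Numerator → 48
Denominator → 92 + 5 + 48 + 22 + 12 = 179
REF3 = 48 / 179 = 0.2682

26.8%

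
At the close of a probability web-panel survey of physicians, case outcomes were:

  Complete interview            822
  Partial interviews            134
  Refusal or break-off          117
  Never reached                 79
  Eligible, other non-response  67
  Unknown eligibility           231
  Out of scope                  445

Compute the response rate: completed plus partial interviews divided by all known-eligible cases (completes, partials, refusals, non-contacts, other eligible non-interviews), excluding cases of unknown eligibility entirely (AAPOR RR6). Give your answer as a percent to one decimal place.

Top: 822 + 134 = 956
Denominator: 822 + 134 + 117 + 79 + 67 = 1219
RR6 = 956 / 1219 = 0.7842

78.4%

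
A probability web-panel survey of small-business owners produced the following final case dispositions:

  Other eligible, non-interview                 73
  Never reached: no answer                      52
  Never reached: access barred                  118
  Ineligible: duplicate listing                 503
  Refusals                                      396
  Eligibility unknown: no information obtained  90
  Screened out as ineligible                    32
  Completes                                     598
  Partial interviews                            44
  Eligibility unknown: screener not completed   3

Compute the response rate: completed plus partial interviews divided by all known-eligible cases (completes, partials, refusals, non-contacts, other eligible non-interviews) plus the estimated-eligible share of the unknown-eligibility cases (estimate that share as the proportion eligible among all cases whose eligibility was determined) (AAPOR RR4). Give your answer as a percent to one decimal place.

Non-contacts = 52 + 118 = 170
Unknown if eligible = 3 + 90 = 93
Out of scope = 32 + 503 = 535
Top: 598 + 44 = 642
Known eligible: 598 + 44 + 396 + 170 + 73 = 1281
e = 1281 / (1281 + 535) = 1281 / 1816 = 0.7054
Eligible share of unknowns: 0.7054 × 93 = 65.60
Base: 1281 + 65.60 = 1346.60
RR4 = 642 / 1346.60 = 0.4768

47.7%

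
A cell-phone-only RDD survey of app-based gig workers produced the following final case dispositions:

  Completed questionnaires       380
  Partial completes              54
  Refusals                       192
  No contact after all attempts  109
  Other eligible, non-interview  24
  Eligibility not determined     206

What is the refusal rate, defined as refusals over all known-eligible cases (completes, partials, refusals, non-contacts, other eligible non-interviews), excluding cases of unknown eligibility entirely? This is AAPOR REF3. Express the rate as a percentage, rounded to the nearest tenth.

Numerator → 192
Denom → 380 + 54 + 192 + 109 + 24 = 759
REF3 = 192 / 759 = 0.2530

25.3%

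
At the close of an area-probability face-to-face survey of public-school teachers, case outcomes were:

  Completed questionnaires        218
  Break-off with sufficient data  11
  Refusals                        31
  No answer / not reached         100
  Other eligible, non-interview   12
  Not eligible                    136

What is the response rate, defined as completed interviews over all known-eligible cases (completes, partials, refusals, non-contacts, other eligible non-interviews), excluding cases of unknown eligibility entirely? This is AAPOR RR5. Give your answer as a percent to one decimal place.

Top = 218
Base = 218 + 11 + 31 + 100 + 12 = 372
RR5 = 218 / 372 = 0.5860

58.6%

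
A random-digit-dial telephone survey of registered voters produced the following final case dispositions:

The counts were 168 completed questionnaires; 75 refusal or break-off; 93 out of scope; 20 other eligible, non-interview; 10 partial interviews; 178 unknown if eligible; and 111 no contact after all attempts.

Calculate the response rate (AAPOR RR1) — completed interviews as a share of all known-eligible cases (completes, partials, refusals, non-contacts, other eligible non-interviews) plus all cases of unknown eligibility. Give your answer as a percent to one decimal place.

Top = 168
Denom = 168 + 10 + 75 + 111 + 20 + 178 = 562
RR1 = 168 / 562 = 0.2989

29.9%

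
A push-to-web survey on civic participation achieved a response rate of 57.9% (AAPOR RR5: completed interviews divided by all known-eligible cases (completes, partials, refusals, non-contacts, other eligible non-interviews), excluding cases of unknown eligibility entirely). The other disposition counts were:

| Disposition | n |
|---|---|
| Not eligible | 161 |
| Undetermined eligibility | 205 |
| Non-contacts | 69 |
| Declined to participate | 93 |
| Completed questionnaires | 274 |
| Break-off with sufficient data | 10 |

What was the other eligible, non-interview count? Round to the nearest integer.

27

RR5 = 274 / D = 0.579
D = 274 / 0.579 = 473.2
Remaining denominator categories sum to 446
other eligible, non-interview = 473.2 − 446 ≈ 27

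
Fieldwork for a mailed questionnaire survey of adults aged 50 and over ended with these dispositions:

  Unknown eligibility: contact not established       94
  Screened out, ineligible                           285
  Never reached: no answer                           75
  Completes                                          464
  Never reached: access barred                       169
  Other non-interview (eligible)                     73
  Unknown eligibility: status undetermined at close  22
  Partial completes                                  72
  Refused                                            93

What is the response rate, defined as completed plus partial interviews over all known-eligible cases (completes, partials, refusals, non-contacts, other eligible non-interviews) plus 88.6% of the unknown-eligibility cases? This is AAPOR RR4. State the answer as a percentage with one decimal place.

No answer / not reached = 75 + 169 = 244
Undetermined eligibility = 94 + 22 = 116
Num: 464 + 72 = 536
Known eligible: 464 + 72 + 93 + 244 + 73 = 946
Eligible share of unknowns: 0.8860 × 116 = 102.78
Denom: 946 + 102.78 = 1048.78
RR4 = 536 / 1048.78 = 0.5111

51.1%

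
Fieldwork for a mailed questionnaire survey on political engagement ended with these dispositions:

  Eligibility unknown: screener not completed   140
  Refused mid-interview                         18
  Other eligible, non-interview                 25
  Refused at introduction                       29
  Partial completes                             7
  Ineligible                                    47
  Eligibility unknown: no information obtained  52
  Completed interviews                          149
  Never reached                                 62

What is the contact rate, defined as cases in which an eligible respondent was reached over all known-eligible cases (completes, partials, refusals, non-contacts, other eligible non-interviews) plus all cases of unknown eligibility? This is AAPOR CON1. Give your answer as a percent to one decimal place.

47.3%

Refusal or break-off = 29 + 18 = 47
Eligibility not determined = 140 + 52 = 192
Num = 149 + 7 + 47 + 25 = 228
Denom = 149 + 7 + 47 + 62 + 25 + 192 = 482
CON1 = 228 / 482 = 0.4730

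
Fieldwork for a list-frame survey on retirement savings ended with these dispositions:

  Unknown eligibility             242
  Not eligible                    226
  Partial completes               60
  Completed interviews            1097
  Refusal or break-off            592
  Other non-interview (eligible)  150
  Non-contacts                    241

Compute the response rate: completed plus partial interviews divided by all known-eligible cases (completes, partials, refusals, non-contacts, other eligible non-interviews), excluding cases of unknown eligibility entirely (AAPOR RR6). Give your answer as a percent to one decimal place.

54.1%

Top: 1097 + 60 = 1157
Denom: 1097 + 60 + 592 + 241 + 150 = 2140
RR6 = 1157 / 2140 = 0.5407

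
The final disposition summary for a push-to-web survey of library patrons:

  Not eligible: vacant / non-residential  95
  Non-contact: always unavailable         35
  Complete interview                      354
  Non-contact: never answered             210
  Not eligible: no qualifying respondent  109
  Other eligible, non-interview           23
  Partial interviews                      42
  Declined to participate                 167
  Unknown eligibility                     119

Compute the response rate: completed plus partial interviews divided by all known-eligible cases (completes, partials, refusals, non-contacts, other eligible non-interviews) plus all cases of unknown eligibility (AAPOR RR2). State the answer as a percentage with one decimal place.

41.7%

Non-contacts = 210 + 35 = 245
Out of scope = 109 + 95 = 204
Top → 354 + 42 = 396
Denominator → 354 + 42 + 167 + 245 + 23 + 119 = 950
RR2 = 396 / 950 = 0.4168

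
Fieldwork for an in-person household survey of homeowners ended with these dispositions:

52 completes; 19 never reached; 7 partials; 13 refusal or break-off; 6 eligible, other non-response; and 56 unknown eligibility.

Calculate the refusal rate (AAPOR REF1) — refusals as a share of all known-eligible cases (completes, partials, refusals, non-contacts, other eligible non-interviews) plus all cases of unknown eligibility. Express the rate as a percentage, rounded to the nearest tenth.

Numerator: 13
Denom: 52 + 7 + 13 + 19 + 6 + 56 = 153
REF1 = 13 / 153 = 0.0850

8.5%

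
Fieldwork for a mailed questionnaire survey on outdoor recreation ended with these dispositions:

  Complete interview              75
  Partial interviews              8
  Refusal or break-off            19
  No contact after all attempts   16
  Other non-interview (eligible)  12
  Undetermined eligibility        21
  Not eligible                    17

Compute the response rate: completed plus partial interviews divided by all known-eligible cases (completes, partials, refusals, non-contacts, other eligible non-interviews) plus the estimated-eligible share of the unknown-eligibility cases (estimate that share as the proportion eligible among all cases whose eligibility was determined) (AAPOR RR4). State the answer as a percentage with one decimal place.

55.9%

Num = 75 + 8 = 83
Known eligible = 75 + 8 + 19 + 16 + 12 = 130
e = 130 / (130 + 17) = 130 / 147 = 0.8844
Eligible share of unknowns = 0.8844 × 21 = 18.57
Denom = 130 + 18.57 = 148.57
RR4 = 83 / 148.57 = 0.5587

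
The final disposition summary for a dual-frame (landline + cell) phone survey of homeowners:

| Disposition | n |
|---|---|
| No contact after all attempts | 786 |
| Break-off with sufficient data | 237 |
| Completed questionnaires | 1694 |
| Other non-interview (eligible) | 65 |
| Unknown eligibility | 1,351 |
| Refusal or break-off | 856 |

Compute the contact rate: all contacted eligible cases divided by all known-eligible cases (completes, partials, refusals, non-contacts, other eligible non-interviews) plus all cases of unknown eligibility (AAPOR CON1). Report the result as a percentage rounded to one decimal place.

57.2%

Top: 1694 + 237 + 856 + 65 = 2852
Denom: 1694 + 237 + 856 + 786 + 65 + 1351 = 4989
CON1 = 2852 / 4989 = 0.5717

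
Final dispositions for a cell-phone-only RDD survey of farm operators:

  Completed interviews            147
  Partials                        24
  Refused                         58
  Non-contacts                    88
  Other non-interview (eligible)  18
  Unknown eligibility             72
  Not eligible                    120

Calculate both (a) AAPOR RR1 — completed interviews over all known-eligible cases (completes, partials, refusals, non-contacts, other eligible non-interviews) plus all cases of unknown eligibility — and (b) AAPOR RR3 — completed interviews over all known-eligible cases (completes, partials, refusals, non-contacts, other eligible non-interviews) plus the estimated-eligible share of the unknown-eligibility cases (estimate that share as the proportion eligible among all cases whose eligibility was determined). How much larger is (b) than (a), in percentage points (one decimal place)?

1.8

Numerator: 147
Denom: 147 + 24 + 58 + 88 + 18 + 72 = 407
RR1 = 147 / 407 = 0.3612
Known eligible: 147 + 24 + 58 + 88 + 18 = 335
e = 335 / (335 + 120) = 335 / 455 = 0.7363
Estimated eligible among unknowns: 0.7363 × 72 = 53.01
Denom: 335 + 53.01 = 388.01
RR3 = 147 / 388.01 = 0.3789
Difference = 37.89 − 36.12 = 1.77 percentage points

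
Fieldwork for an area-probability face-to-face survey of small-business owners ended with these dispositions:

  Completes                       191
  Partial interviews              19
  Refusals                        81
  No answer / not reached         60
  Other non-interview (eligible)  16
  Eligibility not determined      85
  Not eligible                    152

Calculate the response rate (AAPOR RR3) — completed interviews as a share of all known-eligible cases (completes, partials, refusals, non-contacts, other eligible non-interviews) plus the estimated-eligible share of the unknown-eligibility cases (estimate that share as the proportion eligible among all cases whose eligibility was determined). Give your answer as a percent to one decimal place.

44.7%

Top: 191
Determined eligible: 191 + 19 + 81 + 60 + 16 = 367
e = 367 / (367 + 152) = 367 / 519 = 0.7071
Eligible share of unknowns: 0.7071 × 85 = 60.10
Denom: 367 + 60.10 = 427.10
RR3 = 191 / 427.10 = 0.4472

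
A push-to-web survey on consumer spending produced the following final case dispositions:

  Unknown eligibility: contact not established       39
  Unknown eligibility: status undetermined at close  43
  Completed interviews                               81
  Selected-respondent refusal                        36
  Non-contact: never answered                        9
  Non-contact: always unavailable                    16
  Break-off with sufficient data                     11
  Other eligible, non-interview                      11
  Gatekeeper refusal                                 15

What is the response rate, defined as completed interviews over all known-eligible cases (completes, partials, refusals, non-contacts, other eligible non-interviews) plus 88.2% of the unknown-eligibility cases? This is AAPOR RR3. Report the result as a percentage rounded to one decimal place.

32.2%

Refused = 15 + 36 = 51
No answer / not reached = 9 + 16 = 25
Unknown eligibility = 39 + 43 = 82
Num = 81
Known eligible = 81 + 11 + 51 + 25 + 11 = 179
e × U = 0.8820 × 82 = 72.32
Denom = 179 + 72.32 = 251.32
RR3 = 81 / 251.32 = 0.3223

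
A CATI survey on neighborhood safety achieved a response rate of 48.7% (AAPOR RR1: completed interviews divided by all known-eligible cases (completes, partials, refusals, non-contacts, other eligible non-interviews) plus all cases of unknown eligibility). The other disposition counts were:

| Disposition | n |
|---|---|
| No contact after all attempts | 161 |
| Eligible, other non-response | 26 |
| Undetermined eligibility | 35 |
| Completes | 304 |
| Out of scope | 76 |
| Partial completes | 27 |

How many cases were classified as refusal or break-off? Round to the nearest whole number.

71

RR1 = 304 / D = 0.487
D = 304 / 0.487 = 624.2
Rest of base = 553
refusal or break-off = 624.2 − 553 ≈ 71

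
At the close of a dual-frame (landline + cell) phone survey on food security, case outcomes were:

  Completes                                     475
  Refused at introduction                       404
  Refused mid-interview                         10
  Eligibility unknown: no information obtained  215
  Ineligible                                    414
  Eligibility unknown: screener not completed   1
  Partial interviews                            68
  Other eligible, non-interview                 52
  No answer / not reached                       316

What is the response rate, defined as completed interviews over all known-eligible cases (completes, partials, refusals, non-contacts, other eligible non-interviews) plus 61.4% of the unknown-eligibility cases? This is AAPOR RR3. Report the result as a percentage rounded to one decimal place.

32.6%

Refusals = 404 + 10 = 414
Unknown if eligible = 1 + 215 = 216
Numerator: 475
Eligible (known): 475 + 68 + 414 + 316 + 52 = 1325
e × U: 0.6140 × 216 = 132.62
Base: 1325 + 132.62 = 1457.62
RR3 = 475 / 1457.62 = 0.3259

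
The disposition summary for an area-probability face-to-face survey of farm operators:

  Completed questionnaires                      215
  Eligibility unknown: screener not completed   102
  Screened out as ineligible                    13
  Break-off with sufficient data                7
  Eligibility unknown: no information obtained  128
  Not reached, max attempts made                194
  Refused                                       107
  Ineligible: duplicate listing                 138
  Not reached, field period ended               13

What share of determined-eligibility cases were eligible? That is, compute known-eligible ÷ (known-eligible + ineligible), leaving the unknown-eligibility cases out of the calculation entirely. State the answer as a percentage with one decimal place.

78.0%

Never reached = 13 + 194 = 207
Unknown if eligible = 102 + 128 = 230
Not eligible = 13 + 138 = 151
Known eligible → 215 + 7 + 107 + 207 = 536
e = 536 / (536 + 151) = 536 / 687 = 0.7802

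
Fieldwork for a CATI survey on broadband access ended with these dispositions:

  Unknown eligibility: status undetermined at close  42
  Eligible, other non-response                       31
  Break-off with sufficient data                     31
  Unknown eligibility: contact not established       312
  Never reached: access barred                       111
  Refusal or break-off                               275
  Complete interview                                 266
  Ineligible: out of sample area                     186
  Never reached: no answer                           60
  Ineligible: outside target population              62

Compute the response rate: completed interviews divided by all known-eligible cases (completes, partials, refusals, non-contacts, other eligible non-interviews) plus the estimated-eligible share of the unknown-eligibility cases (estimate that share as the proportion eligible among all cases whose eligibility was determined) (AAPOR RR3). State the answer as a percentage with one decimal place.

Never reached = 60 + 111 = 171
Undetermined eligibility = 312 + 42 = 354
Ineligible = 62 + 186 = 248
Numerator = 266
Determined eligible = 266 + 31 + 275 + 171 + 31 = 774
e = 774 / (774 + 248) = 774 / 1022 = 0.7573
Estimated eligible among unknowns = 0.7573 × 354 = 268.08
Denominator = 774 + 268.08 = 1042.08
RR3 = 266 / 1042.08 = 0.2553

25.5%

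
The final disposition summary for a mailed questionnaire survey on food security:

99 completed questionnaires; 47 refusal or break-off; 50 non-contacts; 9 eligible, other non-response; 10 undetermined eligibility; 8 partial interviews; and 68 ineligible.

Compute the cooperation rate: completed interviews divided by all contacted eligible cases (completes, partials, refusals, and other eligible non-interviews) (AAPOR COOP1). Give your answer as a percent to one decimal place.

Num: 99
Denom: 99 + 8 + 47 + 9 = 163
COOP1 = 99 / 163 = 0.6074

60.7%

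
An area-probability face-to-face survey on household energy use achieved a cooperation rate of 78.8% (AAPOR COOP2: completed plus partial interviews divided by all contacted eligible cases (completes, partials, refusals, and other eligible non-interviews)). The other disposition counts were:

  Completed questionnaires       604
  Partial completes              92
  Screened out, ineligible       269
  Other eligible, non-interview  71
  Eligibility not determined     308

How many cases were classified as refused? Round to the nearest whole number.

116

Num → 604 + 92 = 696
COOP2 = 696 / D = 0.788
D = 696 / 0.788 = 883.2
Other denominator terms total 767
refused = 883.2 − 767 ≈ 116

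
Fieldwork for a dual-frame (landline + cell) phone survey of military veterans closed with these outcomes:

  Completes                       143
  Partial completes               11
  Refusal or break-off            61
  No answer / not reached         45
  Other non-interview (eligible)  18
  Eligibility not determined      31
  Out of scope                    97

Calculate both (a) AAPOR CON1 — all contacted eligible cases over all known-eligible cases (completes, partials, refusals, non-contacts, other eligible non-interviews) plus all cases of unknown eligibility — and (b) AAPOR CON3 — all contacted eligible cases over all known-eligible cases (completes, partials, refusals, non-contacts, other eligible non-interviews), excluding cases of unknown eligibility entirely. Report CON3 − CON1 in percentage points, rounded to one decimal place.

Top: 143 + 11 + 61 + 18 = 233
Base: 143 + 11 + 61 + 45 + 18 + 31 = 309
CON1 = 233 / 309 = 0.7540
Base: 143 + 11 + 61 + 45 + 18 = 278
CON3 = 233 / 278 = 0.8381
Difference = 83.81 − 75.40 = 8.41 percentage points

8.4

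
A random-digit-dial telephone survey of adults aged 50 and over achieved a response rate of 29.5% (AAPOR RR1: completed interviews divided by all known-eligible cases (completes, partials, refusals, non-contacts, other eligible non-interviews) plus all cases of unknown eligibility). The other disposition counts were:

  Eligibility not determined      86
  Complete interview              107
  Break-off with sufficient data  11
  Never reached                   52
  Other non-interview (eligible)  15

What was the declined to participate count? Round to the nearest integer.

RR1 = 107 / D = 0.295
D = 107 / 0.295 = 362.7
Rest of base = 271
declined to participate = 362.7 − 271 ≈ 92

92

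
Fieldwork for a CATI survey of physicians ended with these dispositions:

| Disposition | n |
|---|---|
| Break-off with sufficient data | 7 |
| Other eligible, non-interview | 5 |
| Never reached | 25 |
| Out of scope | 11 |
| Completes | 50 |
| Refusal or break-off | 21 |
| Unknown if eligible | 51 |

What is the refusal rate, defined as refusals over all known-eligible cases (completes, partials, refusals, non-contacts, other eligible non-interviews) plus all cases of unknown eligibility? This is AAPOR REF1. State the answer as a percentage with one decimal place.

13.2%

Num → 21
Denominator → 50 + 7 + 21 + 25 + 5 + 51 = 159
REF1 = 21 / 159 = 0.1321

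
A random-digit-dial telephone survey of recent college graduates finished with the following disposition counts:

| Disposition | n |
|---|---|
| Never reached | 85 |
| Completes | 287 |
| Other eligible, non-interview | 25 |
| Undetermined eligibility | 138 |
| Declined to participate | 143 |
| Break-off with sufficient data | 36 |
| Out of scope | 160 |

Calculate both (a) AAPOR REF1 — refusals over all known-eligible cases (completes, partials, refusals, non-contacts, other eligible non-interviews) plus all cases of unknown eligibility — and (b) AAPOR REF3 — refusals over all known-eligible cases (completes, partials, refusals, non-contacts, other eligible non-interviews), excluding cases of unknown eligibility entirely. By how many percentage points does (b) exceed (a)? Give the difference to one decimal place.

4.8

Num = 143
Base = 287 + 36 + 143 + 85 + 25 + 138 = 714
REF1 = 143 / 714 = 0.2003
Base = 287 + 36 + 143 + 85 + 25 = 576
REF3 = 143 / 576 = 0.2483
Difference = 24.83 − 20.03 = 4.80 percentage points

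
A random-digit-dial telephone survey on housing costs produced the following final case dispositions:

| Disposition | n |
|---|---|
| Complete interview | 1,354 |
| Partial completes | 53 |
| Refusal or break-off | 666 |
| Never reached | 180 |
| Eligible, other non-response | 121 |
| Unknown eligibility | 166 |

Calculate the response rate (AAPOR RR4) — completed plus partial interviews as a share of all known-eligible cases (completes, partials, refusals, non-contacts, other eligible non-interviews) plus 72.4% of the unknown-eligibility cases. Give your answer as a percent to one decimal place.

56.4%

Top = 1354 + 53 = 1407
Known eligible = 1354 + 53 + 666 + 180 + 121 = 2374
Estimated eligible among unknowns = 0.7240 × 166 = 120.18
Denom = 2374 + 120.18 = 2494.18
RR4 = 1407 / 2494.18 = 0.5641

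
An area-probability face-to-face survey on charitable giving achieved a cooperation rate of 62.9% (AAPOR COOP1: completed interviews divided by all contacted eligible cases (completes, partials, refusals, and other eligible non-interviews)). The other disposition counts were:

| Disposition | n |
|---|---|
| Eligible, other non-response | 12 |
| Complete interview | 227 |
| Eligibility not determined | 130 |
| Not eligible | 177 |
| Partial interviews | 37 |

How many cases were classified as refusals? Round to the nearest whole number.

COOP1 = 227 / D = 0.629
D = 227 / 0.629 = 360.9
Other denominator terms total 276
refusals = 360.9 − 276 ≈ 85

85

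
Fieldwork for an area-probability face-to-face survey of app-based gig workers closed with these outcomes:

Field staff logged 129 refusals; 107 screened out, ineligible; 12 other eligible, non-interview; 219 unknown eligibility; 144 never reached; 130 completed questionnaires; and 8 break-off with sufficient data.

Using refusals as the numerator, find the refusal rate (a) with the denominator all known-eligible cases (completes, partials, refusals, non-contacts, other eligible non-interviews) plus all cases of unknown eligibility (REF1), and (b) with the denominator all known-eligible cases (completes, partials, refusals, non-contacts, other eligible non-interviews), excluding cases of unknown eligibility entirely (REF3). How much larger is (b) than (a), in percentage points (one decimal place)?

Num: 129
Denominator: 130 + 8 + 129 + 144 + 12 + 219 = 642
REF1 = 129 / 642 = 0.2009
Denominator: 130 + 8 + 129 + 144 + 12 = 423
REF3 = 129 / 423 = 0.3050
Difference = 30.50 − 20.09 = 10.41 percentage points

10.4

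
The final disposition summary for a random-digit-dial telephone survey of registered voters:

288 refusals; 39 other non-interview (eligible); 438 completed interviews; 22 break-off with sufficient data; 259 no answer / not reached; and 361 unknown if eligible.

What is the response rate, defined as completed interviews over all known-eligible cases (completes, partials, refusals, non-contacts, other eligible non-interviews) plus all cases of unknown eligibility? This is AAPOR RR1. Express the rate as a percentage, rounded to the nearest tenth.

31.1%

Numerator = 438
Denom = 438 + 22 + 288 + 259 + 39 + 361 = 1407
RR1 = 438 / 1407 = 0.3113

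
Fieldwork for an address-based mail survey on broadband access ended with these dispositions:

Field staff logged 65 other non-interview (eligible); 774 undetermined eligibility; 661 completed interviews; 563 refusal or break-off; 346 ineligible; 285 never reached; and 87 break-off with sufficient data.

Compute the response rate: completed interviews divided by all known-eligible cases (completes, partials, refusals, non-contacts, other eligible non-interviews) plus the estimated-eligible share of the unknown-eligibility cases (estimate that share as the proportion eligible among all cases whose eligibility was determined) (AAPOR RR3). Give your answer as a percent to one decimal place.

28.7%

Num → 661
Eligible (known) → 661 + 87 + 563 + 285 + 65 = 1661
e = 1661 / (1661 + 346) = 1661 / 2007 = 0.8276
Eligible share of unknowns → 0.8276 × 774 = 640.56
Base → 1661 + 640.56 = 2301.56
RR3 = 661 / 2301.56 = 0.2872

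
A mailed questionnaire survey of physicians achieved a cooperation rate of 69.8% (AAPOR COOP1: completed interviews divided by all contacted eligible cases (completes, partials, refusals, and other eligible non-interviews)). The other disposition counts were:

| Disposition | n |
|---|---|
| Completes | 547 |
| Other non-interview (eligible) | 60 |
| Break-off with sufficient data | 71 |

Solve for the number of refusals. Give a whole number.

COOP1 = 547 / D = 0.698
D = 547 / 0.698 = 783.7
Rest of base = 678
refusals = 783.7 − 678 ≈ 106

106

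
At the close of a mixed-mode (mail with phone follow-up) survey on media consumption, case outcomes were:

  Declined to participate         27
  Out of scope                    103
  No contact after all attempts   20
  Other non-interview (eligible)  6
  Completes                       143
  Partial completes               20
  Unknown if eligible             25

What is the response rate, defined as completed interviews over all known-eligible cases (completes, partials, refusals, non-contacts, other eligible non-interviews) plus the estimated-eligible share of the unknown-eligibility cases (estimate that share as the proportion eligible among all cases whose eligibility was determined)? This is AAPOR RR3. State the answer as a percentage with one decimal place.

61.4%

Num = 143
Eligible (known) = 143 + 20 + 27 + 20 + 6 = 216
e = 216 / (216 + 103) = 216 / 319 = 0.6771
e × U = 0.6771 × 25 = 16.93
Denom = 216 + 16.93 = 232.93
RR3 = 143 / 232.93 = 0.6139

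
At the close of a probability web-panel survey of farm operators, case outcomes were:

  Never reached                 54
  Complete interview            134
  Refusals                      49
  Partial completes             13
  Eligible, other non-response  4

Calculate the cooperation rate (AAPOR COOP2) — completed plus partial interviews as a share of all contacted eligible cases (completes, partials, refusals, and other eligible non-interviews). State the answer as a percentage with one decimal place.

Numerator → 134 + 13 = 147
Denom → 134 + 13 + 49 + 4 = 200
COOP2 = 147 / 200 = 0.7350

73.5%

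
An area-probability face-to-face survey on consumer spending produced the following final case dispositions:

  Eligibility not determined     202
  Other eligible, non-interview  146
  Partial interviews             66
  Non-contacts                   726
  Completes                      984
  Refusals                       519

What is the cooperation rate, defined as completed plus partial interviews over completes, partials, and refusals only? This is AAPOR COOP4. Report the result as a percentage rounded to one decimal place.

66.9%

Top: 984 + 66 = 1050
Denominator: 984 + 66 + 519 = 1569
COOP4 = 1050 / 1569 = 0.6692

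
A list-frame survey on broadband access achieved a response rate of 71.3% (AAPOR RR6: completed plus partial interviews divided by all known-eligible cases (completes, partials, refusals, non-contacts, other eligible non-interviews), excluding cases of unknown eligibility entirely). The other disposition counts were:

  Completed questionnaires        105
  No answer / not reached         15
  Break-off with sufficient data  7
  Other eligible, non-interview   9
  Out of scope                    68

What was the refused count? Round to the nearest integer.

21

Top → 105 + 7 = 112
RR6 = 112 / D = 0.713
D = 112 / 0.713 = 157.1
Rest of base = 136
refused = 157.1 − 136 ≈ 21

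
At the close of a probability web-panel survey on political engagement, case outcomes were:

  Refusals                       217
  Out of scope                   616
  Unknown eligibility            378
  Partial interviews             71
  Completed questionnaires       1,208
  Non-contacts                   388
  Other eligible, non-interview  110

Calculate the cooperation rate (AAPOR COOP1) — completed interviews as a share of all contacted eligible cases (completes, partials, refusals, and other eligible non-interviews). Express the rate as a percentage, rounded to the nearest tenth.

75.2%

Numerator: 1208
Denom: 1208 + 71 + 217 + 110 = 1606
COOP1 = 1208 / 1606 = 0.7522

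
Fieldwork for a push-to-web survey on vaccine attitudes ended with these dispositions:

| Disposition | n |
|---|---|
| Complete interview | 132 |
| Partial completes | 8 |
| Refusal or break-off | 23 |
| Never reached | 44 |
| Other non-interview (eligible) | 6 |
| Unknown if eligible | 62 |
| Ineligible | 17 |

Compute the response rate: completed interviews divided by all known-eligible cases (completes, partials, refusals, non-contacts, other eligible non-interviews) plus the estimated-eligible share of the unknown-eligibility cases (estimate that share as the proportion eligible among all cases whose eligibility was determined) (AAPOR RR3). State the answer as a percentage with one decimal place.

48.8%

Top → 132
Eligible (known) → 132 + 8 + 23 + 44 + 6 = 213
e = 213 / (213 + 17) = 213 / 230 = 0.9261
e × U → 0.9261 × 62 = 57.42
Denom → 213 + 57.42 = 270.42
RR3 = 132 / 270.42 = 0.4881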